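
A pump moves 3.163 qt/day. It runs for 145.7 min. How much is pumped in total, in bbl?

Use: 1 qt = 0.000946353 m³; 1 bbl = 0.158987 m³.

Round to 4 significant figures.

3.163 qt/day → 3.46448×10⁻⁸ m³/s
145.7 min → 8742 s
V = Q × t = 3.46448×10⁻⁸ × 8742 = 3.02865×10⁻⁴ m³
In bbl: 3.02865×10⁻⁴ / 0.158987 = 0.00190497 bbl

0.001905 bbl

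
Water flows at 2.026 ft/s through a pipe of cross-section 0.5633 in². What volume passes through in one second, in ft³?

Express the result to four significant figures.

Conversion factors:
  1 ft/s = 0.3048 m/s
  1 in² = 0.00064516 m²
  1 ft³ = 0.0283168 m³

0.007925 ft³

2.026 ft/s × 0.3048 → 0.617525 m/s
0.5633 in² × 0.00064516 → 3.63419×10⁻⁴ m²
V = v × A × t = 0.617525 m/s × 3.63419×10⁻⁴ m² × 1 s = 2.2442×10⁻⁴ m³
2.2442×10⁻⁴ m³ ÷ (0.0283168 m³/ft³) = 0.00792533 ft³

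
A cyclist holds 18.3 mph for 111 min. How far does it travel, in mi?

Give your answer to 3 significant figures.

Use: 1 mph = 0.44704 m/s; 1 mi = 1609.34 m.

18.3 mph × 0.44704 = 8.18083 m/s
111 min × 60 = 6660 s
d = v × t = 8.18083 m/s × 6660 s = 54484.3 m
54484.3 m ÷ (1609.34 m/mi) = 33.8551 mi

33.9 mi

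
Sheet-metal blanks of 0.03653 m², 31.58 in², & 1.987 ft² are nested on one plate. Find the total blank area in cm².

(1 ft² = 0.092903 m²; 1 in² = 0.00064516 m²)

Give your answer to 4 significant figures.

0.03653 m² (already m²)
31.58 in² × 0.00064516 → 0.0203742 m²
1.987 ft² × 0.092903 → 0.184598 m²
Sum: 0.03653 + 0.0203742 + 0.184598 = 0.241502 m²
In cm²: 0.241502 / 0.0001 = 2415.02 cm²

2415 cm²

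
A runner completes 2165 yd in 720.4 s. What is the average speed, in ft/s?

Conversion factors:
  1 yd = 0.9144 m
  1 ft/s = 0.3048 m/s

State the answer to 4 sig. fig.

9.016 ft/s

2165 yd × 0.9144 = 1979.68 m
v = d / t = 1979.68 m / 720.4 s = 2.74803 m/s
2.74803 m/s ÷ (0.3048 m/s/ft/s) = 9.01585 ft/s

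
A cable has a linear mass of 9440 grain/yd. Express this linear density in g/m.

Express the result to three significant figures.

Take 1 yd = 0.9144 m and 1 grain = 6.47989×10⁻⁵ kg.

669 g/m

9440 grain/yd × 6.47989×10⁻⁵ kg/grain ÷ 0.9144 m/yd = 0.668965 kg/m
0.668965 kg/m ÷ 0.001 kg/g = 668.965 g/m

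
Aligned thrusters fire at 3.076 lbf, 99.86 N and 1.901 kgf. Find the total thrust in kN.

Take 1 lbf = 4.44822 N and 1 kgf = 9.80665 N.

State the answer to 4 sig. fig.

3.076 lbf × 4.44822 = 13.6827 N
99.86 N (already N)
1.901 kgf × 9.80665 = 18.6424 N
Total: 13.6827 + 99.86 + 18.6424 = 132.185 N
In kN: 132.185 / 1000 = 0.132185 kN

0.1322 kN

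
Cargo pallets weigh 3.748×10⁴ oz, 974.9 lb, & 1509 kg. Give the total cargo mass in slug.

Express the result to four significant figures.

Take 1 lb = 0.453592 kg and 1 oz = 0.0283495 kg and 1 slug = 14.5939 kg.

3.748×10⁴ oz × 0.0283495 = 1062.54 kg
974.9 lb × 0.453592 = 442.207 kg
1509 kg (already kg)
Total: 1062.54 + 442.207 + 1509 = 3013.75 kg
In slug: 3013.75 / 14.5939 = 206.508 slug

206.5 slug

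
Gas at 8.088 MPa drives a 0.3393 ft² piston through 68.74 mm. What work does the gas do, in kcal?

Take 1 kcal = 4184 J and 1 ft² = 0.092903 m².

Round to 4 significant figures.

4.189 kcal

8.088 MPa → 8.088×10⁶ Pa
0.3393 ft² → 0.031522 m²
F = P × A = 8.088×10⁶ × 0.031522 = 254950 N
68.74 mm → 0.06874 m
W = F × d = 254950 × 0.06874 = 17525.3 J
In kcal: 17525.3 / 4184 = 4.18865 kcal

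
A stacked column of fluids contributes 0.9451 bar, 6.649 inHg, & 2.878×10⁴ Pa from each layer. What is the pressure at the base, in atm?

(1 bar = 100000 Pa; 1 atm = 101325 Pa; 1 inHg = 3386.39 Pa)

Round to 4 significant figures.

0.9451 bar × 100000 = 94510 Pa
6.649 inHg × 3386.39 = 22516.1 Pa
2.878×10⁴ Pa (already Pa)
Total: 94510 + 22516.1 + 28780 = 145806 Pa
In atm: 145806 / 101325 = 1.43899 atm

1.439 atm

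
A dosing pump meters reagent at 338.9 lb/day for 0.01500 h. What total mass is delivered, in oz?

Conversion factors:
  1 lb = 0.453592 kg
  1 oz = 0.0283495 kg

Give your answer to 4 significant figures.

338.9 lb/day → 0.00177919 kg/s
0.01500 h → 54 s
m = ṁ × t = 0.00177919 × 54 = 0.0960763 kg
In oz: 0.0960763 / 0.0283495 = 3.38899 oz

3.389 oz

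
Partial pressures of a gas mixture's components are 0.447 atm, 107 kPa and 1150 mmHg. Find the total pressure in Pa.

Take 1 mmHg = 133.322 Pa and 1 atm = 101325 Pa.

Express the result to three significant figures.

3.06×10⁵ Pa

0.447 atm × 101325 → 45292.3 Pa
107 kPa × 1000 → 107000 Pa
1150 mmHg × 133.322 → 153320 Pa
Sum: 45292.3 + 107000 + 153320 = 305612 Pa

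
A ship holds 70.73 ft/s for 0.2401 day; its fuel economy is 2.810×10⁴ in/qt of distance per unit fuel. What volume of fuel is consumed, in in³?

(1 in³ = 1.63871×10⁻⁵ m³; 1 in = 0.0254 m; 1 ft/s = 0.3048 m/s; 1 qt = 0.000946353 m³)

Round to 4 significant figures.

70.73 ft/s → 21.5585 m/s
0.2401 day → 20744.6 s
d = v × t = 21.5585 × 20744.6 = 447222 m
2.810×10⁴ in/qt → 754201 m/m³
V = d / (distance per unit fuel) = 447222 / 754201 = 0.592975 m³
In in³: 0.592975 / 1.63871×10⁻⁵ = 36185.5 in³

3.619×10⁴ in³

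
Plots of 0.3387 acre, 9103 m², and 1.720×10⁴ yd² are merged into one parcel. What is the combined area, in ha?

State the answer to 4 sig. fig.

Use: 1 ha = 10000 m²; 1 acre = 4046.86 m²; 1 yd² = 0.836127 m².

0.3387 acre × 4046.86 → 1370.67 m²
9103 m² (already m²)
1.720×10⁴ yd² × 0.836127 → 14381.4 m²
Combined: 1370.67 + 9103 + 14381.4 = 24855.1 m²
In ha: 24855.1 / 10000 = 2.48551 ha

2.486 ha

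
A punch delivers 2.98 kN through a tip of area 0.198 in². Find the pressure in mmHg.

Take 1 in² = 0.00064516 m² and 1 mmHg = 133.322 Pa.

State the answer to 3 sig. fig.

2.98 kN × 1000 = 2980 N
0.198 in² × 0.00064516 = 1.27742×10⁻⁴ m²
P = F / A = 2980 N / 1.27742×10⁻⁴ m² = 2.33283×10⁷ Pa
2.33283×10⁷ Pa ÷ (133.322 Pa/mmHg) = 174977 mmHg

1.75×10⁵ mmHg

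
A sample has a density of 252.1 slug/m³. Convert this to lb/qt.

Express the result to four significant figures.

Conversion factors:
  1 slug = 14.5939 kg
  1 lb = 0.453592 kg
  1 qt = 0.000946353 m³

7.676 lb/qt

252.1 slug/m³ × 14.5939 kg/slug = 3679.12 kg/m³
3679.12 kg/m³ ÷ 0.453592 kg/lb × 0.000946353 m³/qt = 7.67594 lb/qt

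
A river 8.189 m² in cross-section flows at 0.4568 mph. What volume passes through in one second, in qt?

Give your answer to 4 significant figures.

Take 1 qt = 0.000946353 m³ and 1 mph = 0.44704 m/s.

1767 qt

0.4568 mph × 0.44704 = 0.204208 m/s
V = v × A × t = 0.204208 m/s × 8.189 m² × 1 s = 1.67226 m³
1.67226 m³ ÷ (0.000946353 m³/qt) = 1767.06 qt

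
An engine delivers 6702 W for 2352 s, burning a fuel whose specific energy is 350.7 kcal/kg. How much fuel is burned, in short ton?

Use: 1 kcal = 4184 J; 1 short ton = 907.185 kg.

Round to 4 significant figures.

0.01184 short ton

E = P × t = 6702 × 2352 = 1.57631×10⁷ J
350.7 kcal/kg → 1.46733×10⁶ J/kg
m = E / e_s = 1.57631×10⁷ / 1.46733×10⁶ = 10.7427 kg
In short ton: 10.7427 / 907.185 = 0.0118418 short ton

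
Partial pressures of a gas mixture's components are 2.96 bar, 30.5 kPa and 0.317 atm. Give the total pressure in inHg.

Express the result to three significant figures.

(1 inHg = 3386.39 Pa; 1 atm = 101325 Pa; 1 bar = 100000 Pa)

2.96 bar × 100000 = 296000 Pa
30.5 kPa × 1000 = 30500 Pa
0.317 atm × 101325 = 32120 Pa
Sum: 296000 + 30500 + 32120 = 358620 Pa
In inHg: 358620 / 3386.39 = 105.9 inHg

106 inHg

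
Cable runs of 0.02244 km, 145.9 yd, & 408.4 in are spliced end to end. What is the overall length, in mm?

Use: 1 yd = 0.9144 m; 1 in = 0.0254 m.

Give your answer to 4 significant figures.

0.02244 km × 1000 = 22.44 m
145.9 yd × 0.9144 = 133.411 m
408.4 in × 0.0254 = 10.3734 m
Combined: 22.44 + 133.411 + 10.3734 = 166.224 m
In mm: 166.224 / 0.001 = 166224 mm

1.662×10⁵ mm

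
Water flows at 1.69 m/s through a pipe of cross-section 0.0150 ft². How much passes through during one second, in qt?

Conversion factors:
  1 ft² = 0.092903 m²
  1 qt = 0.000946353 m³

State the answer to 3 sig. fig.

2.49 qt

0.0150 ft² × 0.092903 = 0.00139354 m²
V = v × A × t = 1.69 m/s × 0.00139354 m² × 1 s = 0.00235508 m³
0.00235508 m³ ÷ (0.000946353 m³/qt) = 2.48859 qt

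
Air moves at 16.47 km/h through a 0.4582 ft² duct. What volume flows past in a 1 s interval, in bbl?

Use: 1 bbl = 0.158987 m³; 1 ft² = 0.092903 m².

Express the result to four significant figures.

1.225 bbl

16.47 km/h × (1/3.6) = 4.575 m/s
0.4582 ft² × 0.092903 = 0.0425682 m²
V = v × A × t = 4.575 m/s × 0.0425682 m² × 1 s = 0.19475 m³
0.19475 m³ ÷ (0.158987 m³/bbl) = 1.22494 bbl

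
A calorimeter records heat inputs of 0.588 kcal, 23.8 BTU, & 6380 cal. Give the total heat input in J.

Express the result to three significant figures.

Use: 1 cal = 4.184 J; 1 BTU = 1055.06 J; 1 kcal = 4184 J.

5.43×10⁴ J

0.588 kcal × 4184 → 2460.19 J
23.8 BTU × 1055.06 → 25110.4 J
6380 cal × 4.184 → 26693.9 J
Sum: 2460.19 + 25110.4 + 26693.9 = 54264.5 J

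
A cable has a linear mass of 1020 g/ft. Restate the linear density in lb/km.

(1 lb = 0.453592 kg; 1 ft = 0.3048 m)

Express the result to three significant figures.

1020 g/ft × 0.001 kg/g ÷ 0.3048 m/ft = 3.34646 kg/m
3.34646 kg/m ÷ 0.453592 kg/lb × 1000 m/km = 7377.69 lb/km

7380 lb/km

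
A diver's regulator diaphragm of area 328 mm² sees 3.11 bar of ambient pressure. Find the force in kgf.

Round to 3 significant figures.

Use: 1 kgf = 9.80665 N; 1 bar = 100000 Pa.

3.11 bar × 100000 → 311000 Pa
328 mm² × 10⁻⁶ → 3.28×10⁻⁴ m²
F = P × A = 311000 Pa × 3.28×10⁻⁴ m² = 102.008 N
102.008 N ÷ (9.80665 N/kgf) = 10.4019 kgf

10.4 kgf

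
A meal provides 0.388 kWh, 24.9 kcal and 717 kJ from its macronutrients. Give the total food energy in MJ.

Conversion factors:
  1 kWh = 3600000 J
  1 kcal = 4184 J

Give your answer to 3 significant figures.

0.388 kWh × 3600000 = 1.3968×10⁶ J
24.9 kcal × 4184 = 104182 J
717 kJ × 1000 = 717000 J
Total: 1.3968×10⁶ + 104182 + 717000 = 2.21798×10⁶ J
In MJ: 2.21798×10⁶ / 1000000 = 2.21798 MJ

2.22 MJ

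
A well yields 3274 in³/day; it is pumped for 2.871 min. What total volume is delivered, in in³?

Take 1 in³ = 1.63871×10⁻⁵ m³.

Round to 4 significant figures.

6.528 in³

3274 in³/day → 6.20965×10⁻⁷ m³/s
2.871 min → 172.26 s
V = Q × t = 6.20965×10⁻⁷ × 172.26 = 1.06967×10⁻⁴ m³
In in³: 1.06967×10⁻⁴ / 1.63871×10⁻⁵ = 6.52751 in³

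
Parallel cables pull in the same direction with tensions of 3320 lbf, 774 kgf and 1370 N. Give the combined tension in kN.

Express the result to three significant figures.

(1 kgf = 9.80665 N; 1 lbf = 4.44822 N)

3320 lbf × 4.44822 → 14768.1 N
774 kgf × 9.80665 → 7590.35 N
1370 N (already N)
Sum: 14768.1 + 7590.35 + 1370 = 23728.4 N
In kN: 23728.4 / 1000 = 23.7284 kN

23.7 kN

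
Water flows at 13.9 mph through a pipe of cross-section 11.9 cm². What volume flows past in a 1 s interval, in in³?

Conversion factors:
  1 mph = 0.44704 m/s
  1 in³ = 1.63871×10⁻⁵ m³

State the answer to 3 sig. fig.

13.9 mph × 0.44704 → 6.21386 m/s
11.9 cm² × 0.0001 → 0.00119 m²
V = v × A × t = 6.21386 m/s × 0.00119 m² × 1 s = 0.00739449 m³
0.00739449 m³ ÷ (1.63871×10⁻⁵ m³/in³) = 451.238 in³

451 in³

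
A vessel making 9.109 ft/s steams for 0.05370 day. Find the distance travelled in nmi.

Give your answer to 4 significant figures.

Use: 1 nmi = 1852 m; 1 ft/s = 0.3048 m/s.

6.956 nmi

9.109 ft/s × 0.3048 → 2.77642 m/s
0.05370 day × 86400 → 4639.68 s
d = v × t = 2.77642 m/s × 4639.68 s = 12881.7 m
12881.7 m ÷ (1852 m/nmi) = 6.95556 nmi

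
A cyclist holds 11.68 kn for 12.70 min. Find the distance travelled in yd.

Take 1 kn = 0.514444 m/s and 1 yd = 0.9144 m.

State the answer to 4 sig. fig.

5007 yd

11.68 kn × 0.514444 → 6.00871 m/s
12.70 min × 60 → 762 s
d = v × t = 6.00871 m/s × 762 s = 4578.64 m
4578.64 m ÷ (0.9144 m/yd) = 5007.26 yd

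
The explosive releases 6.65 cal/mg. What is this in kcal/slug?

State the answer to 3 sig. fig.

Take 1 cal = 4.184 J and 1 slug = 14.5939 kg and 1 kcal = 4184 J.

6.65 cal/mg × 4.184 J/cal ÷ 10⁻⁶ kg/mg = 2.78236×10⁷ J/kg
2.78236×10⁷ J/kg ÷ 4184 J/kcal × 14.5939 kg/slug = 97049.4 kcal/slug

9.70×10⁴ kcal/slug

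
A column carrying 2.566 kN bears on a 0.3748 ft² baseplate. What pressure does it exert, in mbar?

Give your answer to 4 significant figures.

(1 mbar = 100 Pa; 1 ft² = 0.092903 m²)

2.566 kN × 1000 → 2566 N
0.3748 ft² × 0.092903 → 0.03482 m²
P = F / A = 2566 N / 0.03482 m² = 73693.3 Pa
73693.3 Pa ÷ (100 Pa/mbar) = 736.933 mbar

736.9 mbar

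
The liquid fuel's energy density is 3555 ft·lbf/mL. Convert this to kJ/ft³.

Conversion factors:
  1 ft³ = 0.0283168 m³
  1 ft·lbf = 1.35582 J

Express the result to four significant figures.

1.365×10⁵ kJ/ft³

3555 ft·lbf/mL × 1.35582 J/ft·lbf ÷ 10⁻⁶ m³/mL = 4.81994×10⁹ J/m³
4.81994×10⁹ J/m³ ÷ 1000 J/kJ × 0.0283168 m³/ft³ = 136485 kJ/ft³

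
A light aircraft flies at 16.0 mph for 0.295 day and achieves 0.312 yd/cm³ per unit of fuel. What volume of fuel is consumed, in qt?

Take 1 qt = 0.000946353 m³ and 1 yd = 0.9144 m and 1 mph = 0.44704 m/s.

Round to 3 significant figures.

16.0 mph → 7.15264 m/s
0.295 day → 25488 s
d = v × t = 7.15264 × 25488 = 182306 m
0.312 yd/cm³ → 285293 m/m³
V = d / (distance per unit fuel) = 182306 / 285293 = 0.639013 m³
In qt: 0.639013 / 0.000946353 = 675.237 qt

675 qt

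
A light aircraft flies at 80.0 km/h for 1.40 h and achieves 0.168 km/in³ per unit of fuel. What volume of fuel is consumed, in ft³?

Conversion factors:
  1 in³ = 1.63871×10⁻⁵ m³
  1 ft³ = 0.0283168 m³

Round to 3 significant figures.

0.386 ft³

80.0 km/h → 22.2222 m/s
1.40 h → 5040 s
d = v × t = 22.2222 × 5040 = 112000 m
0.168 km/in³ → 1.0252×10⁷ m/m³
V = d / (distance per unit fuel) = 112000 / 1.0252×10⁷ = 0.0109247 m³
In ft³: 0.0109247 / 0.0283168 = 0.385803 ft³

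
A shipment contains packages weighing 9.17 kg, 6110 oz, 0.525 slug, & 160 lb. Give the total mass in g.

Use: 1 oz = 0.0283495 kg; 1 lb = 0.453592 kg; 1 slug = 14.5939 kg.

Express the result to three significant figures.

9.17 kg (already kg)
6110 oz × 0.0283495 = 173.215 kg
0.525 slug × 14.5939 = 7.6618 kg
160 lb × 0.453592 = 72.5747 kg
Sum: 9.17 + 173.215 + 7.6618 + 72.5747 = 262.622 kg
In g: 262.622 / 0.001 = 262622 g

2.63×10⁵ g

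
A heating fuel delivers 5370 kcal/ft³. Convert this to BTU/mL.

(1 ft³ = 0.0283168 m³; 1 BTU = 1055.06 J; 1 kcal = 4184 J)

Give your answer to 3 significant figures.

0.752 BTU/mL

5370 kcal/ft³ × 4184 J/kcal ÷ 0.0283168 m³/ft³ = 7.93454×10⁸ J/m³
7.93454×10⁸ J/m³ ÷ 1055.06 J/BTU × 10⁻⁶ m³/mL = 0.752046 BTU/mL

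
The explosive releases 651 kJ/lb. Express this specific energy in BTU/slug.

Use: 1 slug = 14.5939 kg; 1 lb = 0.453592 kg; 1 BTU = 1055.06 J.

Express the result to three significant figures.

1.99×10⁴ BTU/slug

651 kJ/lb × 1000 J/kJ ÷ 0.453592 kg/lb = 1.43521×10⁶ J/kg
1.43521×10⁶ J/kg ÷ 1055.06 J/BTU × 14.5939 kg/slug = 19852.2 BTU/slug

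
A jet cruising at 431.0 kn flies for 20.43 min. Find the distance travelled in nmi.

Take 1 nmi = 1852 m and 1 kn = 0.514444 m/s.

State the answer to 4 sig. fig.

146.8 nmi

431.0 kn × 0.514444 → 221.725 m/s
20.43 min × 60 → 1225.8 s
d = v × t = 221.725 m/s × 1225.8 s = 271791 m
271791 m ÷ (1852 m/nmi) = 146.755 nmi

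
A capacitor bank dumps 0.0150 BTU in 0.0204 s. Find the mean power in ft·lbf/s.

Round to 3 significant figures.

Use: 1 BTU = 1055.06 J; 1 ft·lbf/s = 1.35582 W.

572 ft·lbf/s

0.0150 BTU × 1055.06 → 15.8259 J
P = E / t = 15.8259 J / 0.0204 s = 775.779 W
775.779 W ÷ (1.35582 W/ft·lbf/s) = 572.184 ft·lbf/s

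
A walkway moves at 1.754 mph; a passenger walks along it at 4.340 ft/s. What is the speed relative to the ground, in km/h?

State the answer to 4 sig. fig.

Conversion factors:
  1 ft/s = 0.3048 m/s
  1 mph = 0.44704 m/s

1.754 mph × 0.44704 = 0.784108 m/s
4.340 ft/s × 0.3048 = 1.32283 m/s
Combined: 0.784108 + 1.32283 = 2.10694 m/s
In km/h: 2.10694 / (1/3.6) = 7.58498 km/h

7.585 km/h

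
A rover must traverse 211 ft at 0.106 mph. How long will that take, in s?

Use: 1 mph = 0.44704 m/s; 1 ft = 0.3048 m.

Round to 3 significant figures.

1360 s

211 ft × 0.3048 = 64.3128 m
0.106 mph × 0.44704 = 0.0473862 m/s
t = d / v = 64.3128 m / 0.0473862 m/s = 1357.21 s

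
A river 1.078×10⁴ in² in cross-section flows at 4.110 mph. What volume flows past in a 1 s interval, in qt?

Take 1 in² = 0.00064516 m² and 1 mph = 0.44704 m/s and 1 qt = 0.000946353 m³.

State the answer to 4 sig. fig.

4.110 mph × 0.44704 = 1.83733 m/s
1.078×10⁴ in² × 0.00064516 = 6.95482 m²
V = v × A × t = 1.83733 m/s × 6.95482 m² × 1 s = 12.7783 m³
12.7783 m³ ÷ (0.000946353 m³/qt) = 13502.7 qt

1.350×10⁴ qt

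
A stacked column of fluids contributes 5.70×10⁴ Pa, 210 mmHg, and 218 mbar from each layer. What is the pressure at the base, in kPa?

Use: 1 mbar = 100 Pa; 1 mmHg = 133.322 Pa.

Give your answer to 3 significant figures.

107 kPa

5.70×10⁴ Pa (already Pa)
210 mmHg × 133.322 = 27997.6 Pa
218 mbar × 100 = 21800 Pa
Sum: 57000 + 27997.6 + 21800 = 106798 Pa
In kPa: 106798 / 1000 = 106.798 kPa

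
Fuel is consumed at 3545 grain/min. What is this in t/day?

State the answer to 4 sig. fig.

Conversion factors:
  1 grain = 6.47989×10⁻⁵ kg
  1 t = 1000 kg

3545 grain/min × 6.47989×10⁻⁵ kg/grain ÷ 60 s/min = 0.00382854 kg/s
0.00382854 kg/s ÷ 1000 kg/t × 86400 s/day = 0.330786 t/day

0.3308 t/day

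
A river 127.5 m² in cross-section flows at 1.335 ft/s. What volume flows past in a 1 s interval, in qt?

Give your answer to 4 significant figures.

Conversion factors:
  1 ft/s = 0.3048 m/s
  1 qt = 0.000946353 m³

5.482×10⁴ qt

1.335 ft/s × 0.3048 = 0.406908 m/s
V = v × A × t = 0.406908 m/s × 127.5 m² × 1 s = 51.8808 m³
51.8808 m³ ÷ (0.000946353 m³/qt) = 54821.8 qt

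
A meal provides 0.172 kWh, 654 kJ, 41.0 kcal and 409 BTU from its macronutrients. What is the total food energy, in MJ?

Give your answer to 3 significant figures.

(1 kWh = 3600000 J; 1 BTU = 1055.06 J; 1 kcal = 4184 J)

1.88 MJ

0.172 kWh × 3600000 = 619200 J
654 kJ × 1000 = 654000 J
41.0 kcal × 4184 = 171544 J
409 BTU × 1055.06 = 431520 J
Sum: 619200 + 654000 + 171544 + 431520 = 1.87626×10⁶ J
In MJ: 1.87626×10⁶ / 1000000 = 1.87626 MJ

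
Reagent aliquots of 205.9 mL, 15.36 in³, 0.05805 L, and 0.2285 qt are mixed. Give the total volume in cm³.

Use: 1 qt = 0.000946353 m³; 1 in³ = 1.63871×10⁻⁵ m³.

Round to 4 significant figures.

205.9 mL × 10⁻⁶ → 2.059×10⁻⁴ m³
15.36 in³ × 1.63871×10⁻⁵ → 2.51706×10⁻⁴ m³
0.05805 L × 0.001 → 5.805×10⁻⁵ m³
0.2285 qt × 0.000946353 → 2.16242×10⁻⁴ m³
Total: 2.059×10⁻⁴ + 2.51706×10⁻⁴ + 5.805×10⁻⁵ + 2.16242×10⁻⁴ = 7.31898×10⁻⁴ m³
In cm³: 7.31898×10⁻⁴ / 10⁻⁶ = 731.898 cm³

731.9 cm³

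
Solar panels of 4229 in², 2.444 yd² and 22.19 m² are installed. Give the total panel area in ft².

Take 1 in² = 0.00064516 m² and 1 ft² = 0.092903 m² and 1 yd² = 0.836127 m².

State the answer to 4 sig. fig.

4229 in² × 0.00064516 → 2.72838 m²
2.444 yd² × 0.836127 → 2.04349 m²
22.19 m² (already m²)
Sum: 2.72838 + 2.04349 + 22.19 = 26.9619 m²
In ft²: 26.9619 / 0.092903 = 290.216 ft²

290.2 ft²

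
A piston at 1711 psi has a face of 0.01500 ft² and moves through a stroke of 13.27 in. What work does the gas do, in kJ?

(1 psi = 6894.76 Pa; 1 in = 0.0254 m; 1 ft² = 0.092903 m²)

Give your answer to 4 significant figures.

1711 psi → 1.17969×10⁷ Pa
0.01500 ft² → 0.00139354 m²
F = P × A = 1.17969×10⁷ × 0.00139354 = 16439.5 N
13.27 in → 0.337058 m
W = F × d = 16439.5 × 0.337058 = 5541.06 J
In kJ: 5541.06 / 1000 = 5.54106 kJ

5.541 kJ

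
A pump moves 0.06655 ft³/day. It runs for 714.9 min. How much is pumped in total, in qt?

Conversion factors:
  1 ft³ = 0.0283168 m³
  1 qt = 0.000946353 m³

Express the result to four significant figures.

0.9886 qt

0.06655 ft³/day → 2.18111×10⁻⁸ m³/s
714.9 min → 42894 s
V = Q × t = 2.18111×10⁻⁸ × 42894 = 9.35565×10⁻⁴ m³
In qt: 9.35565×10⁻⁴ / 0.000946353 = 0.9886 qt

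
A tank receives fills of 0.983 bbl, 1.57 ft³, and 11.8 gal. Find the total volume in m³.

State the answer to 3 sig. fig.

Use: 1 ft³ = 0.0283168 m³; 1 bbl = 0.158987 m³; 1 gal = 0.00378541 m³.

0.983 bbl × 0.158987 = 0.156284 m³
1.57 ft³ × 0.0283168 = 0.0444574 m³
11.8 gal × 0.00378541 = 0.0446678 m³
Total: 0.156284 + 0.0444574 + 0.0446678 = 0.245409 m³

0.245 m³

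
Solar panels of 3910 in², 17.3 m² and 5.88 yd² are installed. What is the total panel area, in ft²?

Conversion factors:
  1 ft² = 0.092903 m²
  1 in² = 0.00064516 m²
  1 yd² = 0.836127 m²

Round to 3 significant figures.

3910 in² × 0.00064516 = 2.52258 m²
17.3 m² (already m²)
5.88 yd² × 0.836127 = 4.91643 m²
Sum: 2.52258 + 17.3 + 4.91643 = 24.739 m²
In ft²: 24.739 / 0.092903 = 266.288 ft²

266 ft²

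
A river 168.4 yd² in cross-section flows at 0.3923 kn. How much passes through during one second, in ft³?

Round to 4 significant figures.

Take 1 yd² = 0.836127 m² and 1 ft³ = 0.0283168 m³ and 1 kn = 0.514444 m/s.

1004 ft³

0.3923 kn × 0.514444 → 0.201816 m/s
168.4 yd² × 0.836127 → 140.804 m²
V = v × A × t = 0.201816 m/s × 140.804 m² × 1 s = 28.4165 m³
28.4165 m³ ÷ (0.0283168 m³/ft³) = 1003.52 ft³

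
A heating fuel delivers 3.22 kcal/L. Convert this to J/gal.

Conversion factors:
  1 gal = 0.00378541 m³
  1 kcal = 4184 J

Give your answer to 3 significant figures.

3.22 kcal/L × 4184 J/kcal ÷ 0.001 m³/L = 1.34725×10⁷ J/m³
1.34725×10⁷ J/m³ × 0.00378541 m³/gal = 50998.9 J/gal

5.10×10⁴ J/gal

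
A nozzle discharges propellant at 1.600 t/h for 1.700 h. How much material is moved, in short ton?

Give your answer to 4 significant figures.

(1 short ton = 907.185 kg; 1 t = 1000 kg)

2.998 short ton

1.600 t/h → 0.444444 kg/s
1.700 h → 6120 s
m = ṁ × t = 0.444444 × 6120 = 2720 kg
In short ton: 2720 / 907.185 = 2.99829 short ton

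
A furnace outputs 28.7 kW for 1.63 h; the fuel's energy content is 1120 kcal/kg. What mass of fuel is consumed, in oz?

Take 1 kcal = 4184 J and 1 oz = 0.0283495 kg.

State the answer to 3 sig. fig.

28.7 kW → 28700 W
1.63 h → 5868 s
E = P × t = 28700 × 5868 = 1.68412×10⁸ J
1120 kcal/kg → 4.68608×10⁶ J/kg
m = E / e_s = 1.68412×10⁸ / 4.68608×10⁶ = 35.9388 kg
In oz: 35.9388 / 0.0283495 = 1267.7 oz

1270 oz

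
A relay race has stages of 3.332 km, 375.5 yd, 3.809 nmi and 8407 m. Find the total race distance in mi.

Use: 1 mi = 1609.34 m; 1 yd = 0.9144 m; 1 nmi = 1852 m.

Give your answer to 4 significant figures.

11.89 mi

3.332 km × 1000 = 3332 m
375.5 yd × 0.9144 = 343.357 m
3.809 nmi × 1852 = 7054.27 m
8407 m (already m)
Sum: 3332 + 343.357 + 7054.27 + 8407 = 19136.6 m
In mi: 19136.6 / 1609.34 = 11.891 mi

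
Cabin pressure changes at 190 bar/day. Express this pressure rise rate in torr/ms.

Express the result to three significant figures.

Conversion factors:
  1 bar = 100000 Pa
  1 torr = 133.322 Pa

190 bar/day × 100000 Pa/bar ÷ 86400 s/day = 219.907 Pa/s
219.907 Pa/s ÷ 133.322 Pa/torr × 0.001 s/ms = 0.00164944 torr/ms

0.00165 torr/ms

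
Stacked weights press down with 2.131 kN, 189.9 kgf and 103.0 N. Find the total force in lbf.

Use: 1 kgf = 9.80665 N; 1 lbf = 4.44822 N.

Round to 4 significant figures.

920.9 lbf

2.131 kN × 1000 = 2131 N
189.9 kgf × 9.80665 = 1862.28 N
103.0 N (already N)
Combined: 2131 + 1862.28 + 103 = 4096.28 N
In lbf: 4096.28 / 4.44822 = 920.881 lbf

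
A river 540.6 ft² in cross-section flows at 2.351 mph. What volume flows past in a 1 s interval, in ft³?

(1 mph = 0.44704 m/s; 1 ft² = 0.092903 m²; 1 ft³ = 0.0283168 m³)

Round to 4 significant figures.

2.351 mph × 0.44704 = 1.05099 m/s
540.6 ft² × 0.092903 = 50.2234 m²
V = v × A × t = 1.05099 m/s × 50.2234 m² × 1 s = 52.7843 m³
52.7843 m³ ÷ (0.0283168 m³/ft³) = 1864.06 ft³

1864 ft³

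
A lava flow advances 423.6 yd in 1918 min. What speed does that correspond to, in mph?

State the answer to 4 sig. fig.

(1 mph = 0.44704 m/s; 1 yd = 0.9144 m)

0.007529 mph

423.6 yd × 0.9144 = 387.34 m
1918 min × 60 = 115080 s
v = d / t = 387.34 m / 115080 s = 0.00336583 m/s
0.00336583 m/s ÷ (0.44704 m/s/mph) = 0.00752915 mph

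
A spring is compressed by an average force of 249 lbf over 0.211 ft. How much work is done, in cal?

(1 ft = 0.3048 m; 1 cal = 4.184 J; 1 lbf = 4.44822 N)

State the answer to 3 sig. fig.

249 lbf × 4.44822 → 1107.61 N
0.211 ft × 0.3048 → 0.0643128 m
W = F × d = 1107.61 N × 0.0643128 m = 71.2335 J
71.2335 J ÷ (4.184 J/cal) = 17.0252 cal

17.0 cal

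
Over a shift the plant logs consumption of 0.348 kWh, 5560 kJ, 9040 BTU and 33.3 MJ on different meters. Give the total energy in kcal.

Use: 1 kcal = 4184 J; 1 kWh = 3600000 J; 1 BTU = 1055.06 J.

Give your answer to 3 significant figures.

0.348 kWh × 3600000 = 1.2528×10⁶ J
5560 kJ × 1000 = 5.56×10⁶ J
9040 BTU × 1055.06 = 9.53774×10⁶ J
33.3 MJ × 1000000 = 3.33×10⁷ J
Combined: 1.2528×10⁶ + 5.56×10⁶ + 9.53774×10⁶ + 3.33×10⁷ = 4.96505×10⁷ J
In kcal: 4.96505×10⁷ / 4184 = 11866.8 kcal

1.19×10⁴ kcal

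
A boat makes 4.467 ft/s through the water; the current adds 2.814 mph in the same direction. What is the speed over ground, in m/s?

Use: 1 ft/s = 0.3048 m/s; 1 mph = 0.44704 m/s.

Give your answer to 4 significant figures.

4.467 ft/s × 0.3048 → 1.36154 m/s
2.814 mph × 0.44704 → 1.25797 m/s
Combined: 1.36154 + 1.25797 = 2.61951 m/s

2.620 m/s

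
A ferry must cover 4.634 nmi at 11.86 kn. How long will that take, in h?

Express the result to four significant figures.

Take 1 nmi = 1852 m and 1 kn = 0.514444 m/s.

0.3907 h

4.634 nmi × 1852 → 8582.17 m
11.86 kn × 0.514444 → 6.10131 m/s
t = d / v = 8582.17 m / 6.10131 m/s = 1406.61 s
1406.61 s ÷ (3600 s/h) = 0.390725 h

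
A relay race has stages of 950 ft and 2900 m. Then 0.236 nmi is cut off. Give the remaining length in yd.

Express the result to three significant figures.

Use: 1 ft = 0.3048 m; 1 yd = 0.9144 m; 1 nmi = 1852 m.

3010 yd

950 ft × 0.3048 → 289.56 m
2900 m (already m)
0.236 nmi × 1852 → 437.072 m
Net: 289.56 + 2900 − 437.072 = 2752.49 m
In yd: 2752.49 / 0.9144 = 3010.16 yd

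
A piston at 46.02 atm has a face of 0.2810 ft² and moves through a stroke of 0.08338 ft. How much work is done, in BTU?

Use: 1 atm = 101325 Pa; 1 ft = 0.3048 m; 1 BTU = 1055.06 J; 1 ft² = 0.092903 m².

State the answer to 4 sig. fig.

46.02 atm → 4.66298×10⁶ Pa
0.2810 ft² → 0.0261057 m²
F = P × A = 4.66298×10⁶ × 0.0261057 = 121730 N
0.08338 ft → 0.0254142 m
W = F × d = 121730 × 0.0254142 = 3093.67 J
In BTU: 3093.67 / 1055.06 = 2.93222 BTU

2.932 BTU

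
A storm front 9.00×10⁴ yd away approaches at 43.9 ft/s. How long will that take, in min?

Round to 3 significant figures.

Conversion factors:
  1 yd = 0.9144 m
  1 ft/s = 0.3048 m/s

9.00×10⁴ yd × 0.9144 → 82296 m
43.9 ft/s × 0.3048 → 13.3807 m/s
t = d / v = 82296 m / 13.3807 m/s = 6150.35 s
6150.35 s ÷ (60 s/min) = 102.506 min

103 min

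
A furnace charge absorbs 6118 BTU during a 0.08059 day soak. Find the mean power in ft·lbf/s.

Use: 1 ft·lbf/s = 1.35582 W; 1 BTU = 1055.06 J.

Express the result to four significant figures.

6118 BTU × 1055.06 → 6.45486×10⁶ J
0.08059 day × 86400 → 6962.98 s
P = E / t = 6.45486×10⁶ J / 6962.98 s = 927.025 W
927.025 W ÷ (1.35582 W/ft·lbf/s) = 683.738 ft·lbf/s

683.7 ft·lbf/s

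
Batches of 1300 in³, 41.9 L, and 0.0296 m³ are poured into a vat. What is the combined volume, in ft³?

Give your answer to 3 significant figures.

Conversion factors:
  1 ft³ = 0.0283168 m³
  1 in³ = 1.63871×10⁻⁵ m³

3.28 ft³

1300 in³ × 1.63871×10⁻⁵ = 0.0213032 m³
41.9 L × 0.001 = 0.0419 m³
0.0296 m³ (already m³)
Total: 0.0213032 + 0.0419 + 0.0296 = 0.0928032 m³
In ft³: 0.0928032 / 0.0283168 = 3.27732 ft³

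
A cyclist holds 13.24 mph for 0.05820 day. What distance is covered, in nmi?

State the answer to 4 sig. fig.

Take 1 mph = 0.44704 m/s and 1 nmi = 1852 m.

16.07 nmi

13.24 mph × 0.44704 = 5.91881 m/s
0.05820 day × 86400 = 5028.48 s
d = v × t = 5.91881 m/s × 5028.48 s = 29762.6 m
29762.6 m ÷ (1852 m/nmi) = 16.0705 nmi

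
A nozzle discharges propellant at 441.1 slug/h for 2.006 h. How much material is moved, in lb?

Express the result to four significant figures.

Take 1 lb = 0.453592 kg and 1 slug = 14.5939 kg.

441.1 slug/h → 1.78816 kg/s
2.006 h → 7221.6 s
m = ṁ × t = 1.78816 × 7221.6 = 12913.4 kg
In lb: 12913.4 / 0.453592 = 28469.2 lb

2.847×10⁴ lb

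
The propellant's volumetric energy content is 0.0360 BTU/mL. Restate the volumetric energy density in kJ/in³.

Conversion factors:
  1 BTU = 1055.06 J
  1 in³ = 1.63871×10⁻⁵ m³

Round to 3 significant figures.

0.0360 BTU/mL × 1055.06 J/BTU ÷ 10⁻⁶ m³/mL = 3.79822×10⁷ J/m³
3.79822×10⁷ J/m³ ÷ 1000 J/kJ × 1.63871×10⁻⁵ m³/in³ = 0.622418 kJ/in³

0.622 kJ/in³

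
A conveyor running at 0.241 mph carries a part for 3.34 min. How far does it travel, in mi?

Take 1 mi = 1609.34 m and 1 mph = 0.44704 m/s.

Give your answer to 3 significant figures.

0.0134 mi

0.241 mph × 0.44704 → 0.107737 m/s
3.34 min × 60 → 200.4 s
d = v × t = 0.107737 m/s × 200.4 s = 21.5905 m
21.5905 m ÷ (1609.34 m/mi) = 0.0134157 mi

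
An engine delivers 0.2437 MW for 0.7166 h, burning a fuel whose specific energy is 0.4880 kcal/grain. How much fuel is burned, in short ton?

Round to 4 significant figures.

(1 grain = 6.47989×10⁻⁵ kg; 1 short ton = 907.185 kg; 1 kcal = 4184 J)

0.2437 MW → 243700 W
0.7166 h → 2579.76 s
E = P × t = 243700 × 2579.76 = 6.28688×10⁸ J
0.4880 kcal/grain → 3.15097×10⁷ J/kg
m = E / e_s = 6.28688×10⁸ / 3.15097×10⁷ = 19.9522 kg
In short ton: 19.9522 / 907.185 = 0.0219935 short ton

0.02199 short ton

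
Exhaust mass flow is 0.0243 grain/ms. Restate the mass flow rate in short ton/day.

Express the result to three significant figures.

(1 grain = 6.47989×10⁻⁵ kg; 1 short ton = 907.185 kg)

0.0243 grain/ms × 6.47989×10⁻⁵ kg/grain ÷ 0.001 s/ms = 0.00157461 kg/s
0.00157461 kg/s ÷ 907.185 kg/short ton × 86400 s/day = 0.149965 short ton/day

0.150 short ton/day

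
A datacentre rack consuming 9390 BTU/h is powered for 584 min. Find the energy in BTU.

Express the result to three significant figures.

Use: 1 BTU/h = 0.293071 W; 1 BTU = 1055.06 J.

9.14×10⁴ BTU

9390 BTU/h × 0.293071 → 2751.94 W
584 min × 60 → 35040 s
E = P × t = 2751.94 W × 35040 s = 9.6428×10⁷ J
9.6428×10⁷ J ÷ (1055.06 J/BTU) = 91395.8 BTU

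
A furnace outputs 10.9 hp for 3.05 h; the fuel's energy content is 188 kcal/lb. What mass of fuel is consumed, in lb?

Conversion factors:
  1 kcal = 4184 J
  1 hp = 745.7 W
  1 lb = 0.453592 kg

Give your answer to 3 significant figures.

113 lb

10.9 hp → 8128.13 W
3.05 h → 10980 s
E = P × t = 8128.13 × 10980 = 8.92469×10⁷ J
188 kcal/lb → 1.73414×10⁶ J/kg
m = E / e_s = 8.92469×10⁷ / 1.73414×10⁶ = 51.4646 kg
In lb: 51.4646 / 0.453592 = 113.46 lb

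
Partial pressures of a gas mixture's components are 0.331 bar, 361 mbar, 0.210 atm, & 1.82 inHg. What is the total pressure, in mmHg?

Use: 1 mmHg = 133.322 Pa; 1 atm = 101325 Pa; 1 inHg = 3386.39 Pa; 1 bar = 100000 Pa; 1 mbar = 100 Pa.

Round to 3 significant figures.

0.331 bar × 100000 = 33100 Pa
361 mbar × 100 = 36100 Pa
0.210 atm × 101325 = 21278.2 Pa
1.82 inHg × 3386.39 = 6163.23 Pa
Sum: 33100 + 36100 + 21278.2 + 6163.23 = 96641.4 Pa
In mmHg: 96641.4 / 133.322 = 724.872 mmHg

725 mmHg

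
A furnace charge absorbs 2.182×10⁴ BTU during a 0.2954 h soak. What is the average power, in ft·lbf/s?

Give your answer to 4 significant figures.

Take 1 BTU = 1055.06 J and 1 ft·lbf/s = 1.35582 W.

2.182×10⁴ BTU × 1055.06 → 2.30214×10⁷ J
0.2954 h × 3600 → 1063.44 s
P = E / t = 2.30214×10⁷ J / 1063.44 s = 21648 W
21648 W ÷ (1.35582 W/ft·lbf/s) = 15966.7 ft·lbf/s

1.597×10⁴ ft·lbf/s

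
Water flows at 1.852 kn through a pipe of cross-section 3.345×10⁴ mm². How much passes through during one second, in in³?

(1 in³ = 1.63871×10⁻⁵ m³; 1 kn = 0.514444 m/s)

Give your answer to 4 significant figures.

1.852 kn × 0.514444 = 0.95275 m/s
3.345×10⁴ mm² × 10⁻⁶ = 0.03345 m²
V = v × A × t = 0.95275 m/s × 0.03345 m² × 1 s = 0.0318695 m³
0.0318695 m³ ÷ (1.63871×10⁻⁵ m³/in³) = 1944.79 in³

1945 in³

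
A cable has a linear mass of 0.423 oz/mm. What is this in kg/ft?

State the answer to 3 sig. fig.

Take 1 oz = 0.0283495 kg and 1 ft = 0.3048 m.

0.423 oz/mm × 0.0283495 kg/oz ÷ 0.001 m/mm = 11.9918 kg/m
11.9918 kg/m × 0.3048 m/ft = 3.6551 kg/ft

3.66 kg/ft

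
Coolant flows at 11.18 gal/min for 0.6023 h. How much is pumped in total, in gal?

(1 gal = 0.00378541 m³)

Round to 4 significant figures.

404.0 gal

11.18 gal/min → 7.05348×10⁻⁴ m³/s
0.6023 h → 2168.28 s
V = Q × t = 7.05348×10⁻⁴ × 2168.28 = 1.52939 m³
In gal: 1.52939 / 0.00378541 = 404.022 gal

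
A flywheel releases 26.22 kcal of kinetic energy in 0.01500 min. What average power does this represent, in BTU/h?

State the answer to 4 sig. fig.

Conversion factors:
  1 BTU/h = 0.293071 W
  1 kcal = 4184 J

4.159×10⁵ BTU/h

26.22 kcal × 4184 = 109704 J
0.01500 min × 60 = 0.9 s
P = E / t = 109704 J / 0.9 s = 121893 W
121893 W ÷ (0.293071 W/BTU/h) = 415916 BTU/h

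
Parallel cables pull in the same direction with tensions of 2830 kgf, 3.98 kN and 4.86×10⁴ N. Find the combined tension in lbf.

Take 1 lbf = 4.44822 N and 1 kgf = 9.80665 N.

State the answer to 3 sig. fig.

2830 kgf × 9.80665 → 27752.8 N
3.98 kN × 1000 → 3980 N
4.86×10⁴ N (already N)
Total: 27752.8 + 3980 + 48600 = 80332.8 N
In lbf: 80332.8 / 4.44822 = 18059.5 lbf

1.81×10⁴ lbf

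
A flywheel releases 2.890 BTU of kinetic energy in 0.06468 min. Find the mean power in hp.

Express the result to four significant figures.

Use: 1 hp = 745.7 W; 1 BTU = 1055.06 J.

1.054 hp

2.890 BTU × 1055.06 = 3049.12 J
0.06468 min × 60 = 3.8808 s
P = E / t = 3049.12 J / 3.8808 s = 785.694 W
785.694 W ÷ (745.7 W/hp) = 1.05363 hp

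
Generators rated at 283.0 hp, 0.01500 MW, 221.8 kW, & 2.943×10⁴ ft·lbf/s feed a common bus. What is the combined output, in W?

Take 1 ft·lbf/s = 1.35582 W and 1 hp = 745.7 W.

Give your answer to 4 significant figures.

283.0 hp × 745.7 → 211033 W
0.01500 MW × 1000000 → 15000 W
221.8 kW × 1000 → 221800 W
2.943×10⁴ ft·lbf/s × 1.35582 → 39901.8 W
Sum: 211033 + 15000 + 221800 + 39901.8 = 487735 W

4.877×10⁵ W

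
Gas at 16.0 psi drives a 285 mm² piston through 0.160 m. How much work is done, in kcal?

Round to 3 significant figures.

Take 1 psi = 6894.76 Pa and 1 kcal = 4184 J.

16.0 psi → 110316 Pa
285 mm² → 2.85×10⁻⁴ m²
F = P × A = 110316 × 2.85×10⁻⁴ = 31.4401 N
W = F × d = 31.4401 × 0.16 = 5.03042 J
In kcal: 5.03042 / 4184 = 0.0012023 kcal

0.00120 kcal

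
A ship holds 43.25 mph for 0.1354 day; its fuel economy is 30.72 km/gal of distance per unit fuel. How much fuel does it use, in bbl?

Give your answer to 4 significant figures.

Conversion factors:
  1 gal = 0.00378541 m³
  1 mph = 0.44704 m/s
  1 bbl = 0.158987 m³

43.25 mph → 19.3345 m/s
0.1354 day → 11698.6 s
d = v × t = 19.3345 × 11698.6 = 226187 m
30.72 km/gal → 8.11537×10⁶ m/m³
V = d / (distance per unit fuel) = 226187 / 8.11537×10⁶ = 0.0278714 m³
In bbl: 0.0278714 / 0.158987 = 0.175306 bbl

0.1753 bbl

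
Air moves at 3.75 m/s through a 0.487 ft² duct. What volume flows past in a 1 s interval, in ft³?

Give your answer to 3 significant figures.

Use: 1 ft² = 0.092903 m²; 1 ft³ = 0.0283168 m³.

0.487 ft² × 0.092903 = 0.0452438 m²
V = v × A × t = 3.75 m/s × 0.0452438 m² × 1 s = 0.169664 m³
0.169664 m³ ÷ (0.0283168 m³/ft³) = 5.99164 ft³

5.99 ft³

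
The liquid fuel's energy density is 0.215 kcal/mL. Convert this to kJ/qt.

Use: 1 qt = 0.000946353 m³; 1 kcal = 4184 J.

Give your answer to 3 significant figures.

0.215 kcal/mL × 4184 J/kcal ÷ 10⁻⁶ m³/mL = 8.9956×10⁸ J/m³
8.9956×10⁸ J/m³ ÷ 1000 J/kJ × 0.000946353 m³/qt = 851.301 kJ/qt

851 kJ/qt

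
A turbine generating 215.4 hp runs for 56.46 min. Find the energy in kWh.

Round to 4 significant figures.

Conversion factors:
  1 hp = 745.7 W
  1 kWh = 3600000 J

215.4 hp × 745.7 → 160624 W
56.46 min × 60 → 3387.6 s
E = P × t = 160624 W × 3387.6 s = 5.4413×10⁸ J
5.4413×10⁸ J ÷ (3600000 J/kWh) = 151.147 kWh

151.1 kWh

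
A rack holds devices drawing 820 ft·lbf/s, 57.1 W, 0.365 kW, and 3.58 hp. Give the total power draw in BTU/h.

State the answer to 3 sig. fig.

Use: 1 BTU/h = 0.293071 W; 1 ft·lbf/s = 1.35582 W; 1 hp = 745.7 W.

820 ft·lbf/s × 1.35582 = 1111.77 W
57.1 W (already W)
0.365 kW × 1000 = 365 W
3.58 hp × 745.7 = 2669.61 W
Combined: 1111.77 + 57.1 + 365 + 2669.61 = 4203.48 W
In BTU/h: 4203.48 / 0.293071 = 14342.9 BTU/h

1.43×10⁴ BTU/h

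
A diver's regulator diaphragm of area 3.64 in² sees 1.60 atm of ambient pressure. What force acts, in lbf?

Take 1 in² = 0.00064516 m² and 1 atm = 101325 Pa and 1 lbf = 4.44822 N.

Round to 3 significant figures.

85.6 lbf

1.60 atm × 101325 = 162120 Pa
3.64 in² × 0.00064516 = 0.00234838 m²
F = P × A = 162120 Pa × 0.00234838 m² = 380.719 N
380.719 N ÷ (4.44822 N/lbf) = 85.5891 lbf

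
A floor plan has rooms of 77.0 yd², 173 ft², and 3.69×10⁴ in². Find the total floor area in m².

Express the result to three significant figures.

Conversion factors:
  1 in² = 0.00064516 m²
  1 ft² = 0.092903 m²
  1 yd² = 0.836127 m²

77.0 yd² × 0.836127 = 64.3818 m²
173 ft² × 0.092903 = 16.0722 m²
3.69×10⁴ in² × 0.00064516 = 23.8064 m²
Combined: 64.3818 + 16.0722 + 23.8064 = 104.26 m²

104 m²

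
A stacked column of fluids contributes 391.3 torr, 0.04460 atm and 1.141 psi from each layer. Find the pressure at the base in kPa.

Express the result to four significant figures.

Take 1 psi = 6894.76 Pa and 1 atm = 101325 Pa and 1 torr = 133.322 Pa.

391.3 torr × 133.322 = 52168.9 Pa
0.04460 atm × 101325 = 4519.1 Pa
1.141 psi × 6894.76 = 7866.92 Pa
Combined: 52168.9 + 4519.1 + 7866.92 = 64554.9 Pa
In kPa: 64554.9 / 1000 = 64.5549 kPa

64.55 kPa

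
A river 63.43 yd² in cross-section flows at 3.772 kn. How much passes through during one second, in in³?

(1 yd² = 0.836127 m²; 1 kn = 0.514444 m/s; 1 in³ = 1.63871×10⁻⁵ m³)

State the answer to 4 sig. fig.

6.280×10⁶ in³

3.772 kn × 0.514444 = 1.94048 m/s
63.43 yd² × 0.836127 = 53.0355 m²
V = v × A × t = 1.94048 m/s × 53.0355 m² × 1 s = 102.914 m³
102.914 m³ ÷ (1.63871×10⁻⁵ m³/in³) = 6.28018×10⁶ in³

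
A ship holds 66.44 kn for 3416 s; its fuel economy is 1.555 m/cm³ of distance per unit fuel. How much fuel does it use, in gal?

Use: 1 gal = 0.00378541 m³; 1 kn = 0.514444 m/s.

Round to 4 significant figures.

66.44 kn → 34.1797 m/s
d = v × t = 34.1797 × 3416 = 116758 m
1.555 m/cm³ → 1.555×10⁶ m/m³
V = d / (distance per unit fuel) = 116758 / 1.555×10⁶ = 0.0750855 m³
In gal: 0.0750855 / 0.00378541 = 19.8355 gal

19.84 gal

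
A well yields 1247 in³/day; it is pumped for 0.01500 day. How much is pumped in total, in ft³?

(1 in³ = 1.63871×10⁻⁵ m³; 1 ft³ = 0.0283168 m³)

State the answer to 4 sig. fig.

0.01082 ft³

1247 in³/day → 2.36513×10⁻⁷ m³/s
0.01500 day → 1296 s
V = Q × t = 2.36513×10⁻⁷ × 1296 = 3.06521×10⁻⁴ m³
In ft³: 3.06521×10⁻⁴ / 0.0283168 = 0.0108247 ft³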